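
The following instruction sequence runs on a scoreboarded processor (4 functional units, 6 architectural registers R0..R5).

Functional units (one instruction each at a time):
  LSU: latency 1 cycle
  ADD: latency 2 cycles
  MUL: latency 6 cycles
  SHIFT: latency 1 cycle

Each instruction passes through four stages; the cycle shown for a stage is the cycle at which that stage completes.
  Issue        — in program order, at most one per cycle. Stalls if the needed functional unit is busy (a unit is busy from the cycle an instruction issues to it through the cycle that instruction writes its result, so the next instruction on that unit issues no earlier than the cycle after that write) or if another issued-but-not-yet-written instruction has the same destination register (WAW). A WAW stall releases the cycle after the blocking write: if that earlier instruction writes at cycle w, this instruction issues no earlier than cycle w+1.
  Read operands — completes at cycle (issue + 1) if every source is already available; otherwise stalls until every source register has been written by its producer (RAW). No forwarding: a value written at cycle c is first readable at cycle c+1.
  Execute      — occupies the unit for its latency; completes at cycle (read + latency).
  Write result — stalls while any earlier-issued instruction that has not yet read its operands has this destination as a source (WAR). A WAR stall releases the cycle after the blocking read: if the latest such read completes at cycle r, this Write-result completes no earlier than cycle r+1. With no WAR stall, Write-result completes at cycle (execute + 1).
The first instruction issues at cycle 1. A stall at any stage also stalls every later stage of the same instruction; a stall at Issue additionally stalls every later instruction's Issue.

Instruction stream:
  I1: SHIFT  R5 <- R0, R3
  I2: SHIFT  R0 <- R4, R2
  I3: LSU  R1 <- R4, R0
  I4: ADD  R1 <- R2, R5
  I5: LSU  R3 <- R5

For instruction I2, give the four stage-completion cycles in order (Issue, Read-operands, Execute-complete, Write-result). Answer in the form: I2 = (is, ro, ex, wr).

[1] issue I1 (SHIFT)
[2] I1 read-ops
[3] I1 finished on SHIFT
[4] I1→R5
[5] issue I2 (SHIFT)
[6] I2 read-ops · issue I3 (LSU)
[7] I2 finished on SHIFT
[8] I2→R0
[9] I3 read-ops
[10] I3 finished on LSU
[11] I3→R1
[12] issue I4 (ADD)
[13] I4 read-ops · issue I5 (LSU)
[14] I5 read-ops
[15] I4 finished on ADD · I5 finished on LSU
[16] I4→R1 · I5→R3

I2 = (5, 6, 7, 8)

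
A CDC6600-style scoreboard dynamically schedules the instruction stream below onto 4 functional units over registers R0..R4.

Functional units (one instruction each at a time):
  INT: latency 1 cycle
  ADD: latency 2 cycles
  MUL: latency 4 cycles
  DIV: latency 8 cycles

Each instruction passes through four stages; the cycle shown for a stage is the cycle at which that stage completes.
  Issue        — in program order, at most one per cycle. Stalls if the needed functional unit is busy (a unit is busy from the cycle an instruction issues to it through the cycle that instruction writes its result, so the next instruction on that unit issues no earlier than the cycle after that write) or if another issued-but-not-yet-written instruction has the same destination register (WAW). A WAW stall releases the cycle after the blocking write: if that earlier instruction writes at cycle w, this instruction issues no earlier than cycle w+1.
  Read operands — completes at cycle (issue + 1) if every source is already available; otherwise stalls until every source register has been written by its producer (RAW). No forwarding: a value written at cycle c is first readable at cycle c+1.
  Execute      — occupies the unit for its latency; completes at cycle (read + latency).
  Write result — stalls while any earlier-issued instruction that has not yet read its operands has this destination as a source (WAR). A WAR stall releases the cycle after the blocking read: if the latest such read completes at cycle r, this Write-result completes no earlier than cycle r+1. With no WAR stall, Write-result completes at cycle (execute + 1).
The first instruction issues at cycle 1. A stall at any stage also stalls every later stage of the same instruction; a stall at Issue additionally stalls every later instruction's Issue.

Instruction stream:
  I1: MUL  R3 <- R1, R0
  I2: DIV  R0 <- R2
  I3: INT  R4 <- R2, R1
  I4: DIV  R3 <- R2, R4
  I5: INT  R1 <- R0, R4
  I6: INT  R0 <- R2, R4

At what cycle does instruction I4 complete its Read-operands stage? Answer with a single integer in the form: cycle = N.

cycle = 14

I1  is:1  ro:2  ex:6  wr:7
I2  is:2  ro:3  ex:11  wr:12
I3  is:3  ro:4  ex:5  wr:6
I4  is:13  ro:14  ex:22  wr:23  — struct: DIV busy until I2 writes@12
I5  is:14  ro:15  ex:16  wr:17
I6  is:18  ro:19  ex:20  wr:21  — struct: INT busy until I5 writes@17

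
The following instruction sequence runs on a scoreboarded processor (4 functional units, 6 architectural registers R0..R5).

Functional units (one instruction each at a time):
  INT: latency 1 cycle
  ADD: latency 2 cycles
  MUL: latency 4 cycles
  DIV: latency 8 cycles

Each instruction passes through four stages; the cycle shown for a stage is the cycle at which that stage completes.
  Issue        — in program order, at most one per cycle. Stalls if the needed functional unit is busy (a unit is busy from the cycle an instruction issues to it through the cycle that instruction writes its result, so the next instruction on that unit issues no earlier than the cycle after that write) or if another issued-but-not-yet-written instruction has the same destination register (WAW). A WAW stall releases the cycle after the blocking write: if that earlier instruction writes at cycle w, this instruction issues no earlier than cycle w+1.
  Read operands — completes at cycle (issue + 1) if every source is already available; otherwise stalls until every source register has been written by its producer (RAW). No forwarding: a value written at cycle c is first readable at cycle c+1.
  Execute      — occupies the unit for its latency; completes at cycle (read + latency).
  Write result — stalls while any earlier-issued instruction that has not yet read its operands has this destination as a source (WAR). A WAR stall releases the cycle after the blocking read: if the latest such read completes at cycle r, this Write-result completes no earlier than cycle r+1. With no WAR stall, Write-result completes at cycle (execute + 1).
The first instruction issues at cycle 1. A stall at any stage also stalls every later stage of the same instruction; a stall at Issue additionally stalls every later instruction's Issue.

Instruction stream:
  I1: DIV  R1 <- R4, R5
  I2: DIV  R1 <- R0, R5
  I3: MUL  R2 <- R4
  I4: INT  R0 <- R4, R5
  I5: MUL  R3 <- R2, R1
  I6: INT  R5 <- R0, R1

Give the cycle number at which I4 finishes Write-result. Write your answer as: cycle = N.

cycle = 17

I1: IS=1 RO=2 EX=10 WR=11
I2: IS=12 RO=13 EX=21 WR=22  [struct: DIV busy until I1 writes@11]
I3: IS=13 RO=14 EX=18 WR=19
I4: IS=14 RO=15 EX=16 WR=17
I5: IS=20 RO=23 EX=27 WR=28  [struct: MUL busy until I3 writes@19; RAW R1: wait I2 write@22]
I6: IS=21 RO=23 EX=24 WR=25  [RAW R1: wait I2 write@22]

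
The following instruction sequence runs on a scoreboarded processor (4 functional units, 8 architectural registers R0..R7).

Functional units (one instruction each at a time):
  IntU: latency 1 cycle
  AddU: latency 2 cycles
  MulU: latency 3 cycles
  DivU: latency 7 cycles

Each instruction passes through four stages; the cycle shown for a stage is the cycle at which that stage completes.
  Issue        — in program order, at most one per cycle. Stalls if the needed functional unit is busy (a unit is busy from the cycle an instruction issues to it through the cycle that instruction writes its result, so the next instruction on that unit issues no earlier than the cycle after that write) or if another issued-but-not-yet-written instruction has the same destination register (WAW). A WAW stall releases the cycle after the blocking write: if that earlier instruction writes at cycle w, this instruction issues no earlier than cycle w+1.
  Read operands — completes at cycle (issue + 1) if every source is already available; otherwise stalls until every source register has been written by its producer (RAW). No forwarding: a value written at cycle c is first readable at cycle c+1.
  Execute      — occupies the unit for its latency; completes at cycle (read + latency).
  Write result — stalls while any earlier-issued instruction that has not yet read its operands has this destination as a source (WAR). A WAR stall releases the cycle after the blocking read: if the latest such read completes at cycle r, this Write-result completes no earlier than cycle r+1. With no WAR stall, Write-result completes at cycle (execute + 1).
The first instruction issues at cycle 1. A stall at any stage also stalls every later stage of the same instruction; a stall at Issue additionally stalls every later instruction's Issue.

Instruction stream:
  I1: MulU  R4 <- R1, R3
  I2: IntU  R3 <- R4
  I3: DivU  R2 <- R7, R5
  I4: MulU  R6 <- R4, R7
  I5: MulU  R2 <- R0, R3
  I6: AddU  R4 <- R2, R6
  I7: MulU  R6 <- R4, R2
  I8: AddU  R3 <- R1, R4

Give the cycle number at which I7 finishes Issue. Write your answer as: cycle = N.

I1  is:1  ro:2  ex:5  wr:6
I2  is:2  ro:7  ex:8  wr:9  — RAW R4: wait I1 write@6
I3  is:3  ro:4  ex:11  wr:12
I4  is:7  ro:8  ex:11  wr:12  — struct: MulU busy until I1 writes@6
I5  is:13  ro:14  ex:17  wr:18  — struct: MulU busy until I4 writes@12
I6  is:14  ro:19  ex:21  wr:22  — RAW R2: wait I5 write@18
I7  is:19  ro:23  ex:26  wr:27  — struct: MulU busy until I5 writes@18, RAW R4: wait I6 write@22
I8  is:23  ro:24  ex:26  wr:27  — struct: AddU busy until I6 writes@22

cycle = 19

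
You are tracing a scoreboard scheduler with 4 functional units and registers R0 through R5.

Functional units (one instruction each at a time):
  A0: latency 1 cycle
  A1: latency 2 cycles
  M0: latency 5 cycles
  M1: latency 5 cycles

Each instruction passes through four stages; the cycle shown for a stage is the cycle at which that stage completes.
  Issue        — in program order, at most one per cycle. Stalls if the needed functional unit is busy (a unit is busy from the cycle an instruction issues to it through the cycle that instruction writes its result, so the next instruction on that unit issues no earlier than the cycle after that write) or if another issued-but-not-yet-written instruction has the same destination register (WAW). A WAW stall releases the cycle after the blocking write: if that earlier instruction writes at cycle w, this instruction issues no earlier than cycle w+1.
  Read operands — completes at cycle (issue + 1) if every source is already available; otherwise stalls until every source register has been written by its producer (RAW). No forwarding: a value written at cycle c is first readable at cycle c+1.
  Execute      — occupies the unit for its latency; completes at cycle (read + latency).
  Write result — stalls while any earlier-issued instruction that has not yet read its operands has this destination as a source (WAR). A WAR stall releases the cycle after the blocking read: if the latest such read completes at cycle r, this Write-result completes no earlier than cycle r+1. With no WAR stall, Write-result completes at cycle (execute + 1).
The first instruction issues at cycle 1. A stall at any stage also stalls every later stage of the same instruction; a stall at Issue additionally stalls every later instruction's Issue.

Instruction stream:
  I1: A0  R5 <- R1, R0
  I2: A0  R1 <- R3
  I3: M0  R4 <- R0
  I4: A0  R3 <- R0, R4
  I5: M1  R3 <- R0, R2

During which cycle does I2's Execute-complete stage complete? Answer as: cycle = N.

c1: I1 dispatched to A0
c2: I1 operands ready
c3: I1 complete
c4: R5←I1
c5: I2 dispatched to A0
c6: I2 operands ready; I3 dispatched to M0
c7: I2 complete; I3 operands ready
c8: R1←I2
c9: I4 dispatched to A0
c12: I3 complete
c13: R4←I3
c14: I4 operands ready
c15: I4 complete
c16: R3←I4
c17: I5 dispatched to M1
c18: I5 operands ready
c23: I5 complete
c24: R3←I5

cycle = 7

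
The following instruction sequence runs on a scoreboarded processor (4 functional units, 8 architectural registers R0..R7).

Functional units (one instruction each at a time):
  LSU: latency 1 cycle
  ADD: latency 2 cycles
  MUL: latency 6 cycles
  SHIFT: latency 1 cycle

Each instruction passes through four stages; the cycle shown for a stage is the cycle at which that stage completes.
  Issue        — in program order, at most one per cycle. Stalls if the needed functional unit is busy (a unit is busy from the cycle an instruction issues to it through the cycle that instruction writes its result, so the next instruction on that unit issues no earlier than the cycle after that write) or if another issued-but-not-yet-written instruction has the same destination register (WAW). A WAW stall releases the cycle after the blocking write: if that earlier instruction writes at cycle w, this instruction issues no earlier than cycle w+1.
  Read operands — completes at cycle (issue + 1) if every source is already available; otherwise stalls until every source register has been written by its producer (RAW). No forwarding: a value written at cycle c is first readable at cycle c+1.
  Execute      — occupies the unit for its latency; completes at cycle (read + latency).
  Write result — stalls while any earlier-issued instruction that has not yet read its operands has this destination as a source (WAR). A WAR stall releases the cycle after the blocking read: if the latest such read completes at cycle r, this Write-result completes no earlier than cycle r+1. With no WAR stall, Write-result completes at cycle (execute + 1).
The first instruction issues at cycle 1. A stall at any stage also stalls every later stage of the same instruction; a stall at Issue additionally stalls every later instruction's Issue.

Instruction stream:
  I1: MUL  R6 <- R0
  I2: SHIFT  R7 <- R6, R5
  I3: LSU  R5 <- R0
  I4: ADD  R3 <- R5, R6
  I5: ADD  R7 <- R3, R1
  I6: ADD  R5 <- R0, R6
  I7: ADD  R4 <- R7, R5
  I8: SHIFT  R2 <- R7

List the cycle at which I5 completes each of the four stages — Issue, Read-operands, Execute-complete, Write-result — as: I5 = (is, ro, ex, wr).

[1] I1→MUL
[2] I1 RO, I2→SHIFT
[3] I3→LSU
[4] I3 RO, I4→ADD
[5] I3 EX
[8] I1 EX
[9] I1 WR R6
[10] I2 RO
[11] I2 EX, I3 WR R5
[12] I2 WR R7, I4 RO
[14] I4 EX
[15] I4 WR R3
[16] I5→ADD
[17] I5 RO
[19] I5 EX
[20] I5 WR R7
[21] I6→ADD
[22] I6 RO
[24] I6 EX
[25] I6 WR R5
[26] I7→ADD
[27] I7 RO, I8→SHIFT
[28] I8 RO
[29] I7 EX, I8 EX
[30] I7 WR R4, I8 WR R2

I5 = (16, 17, 19, 20)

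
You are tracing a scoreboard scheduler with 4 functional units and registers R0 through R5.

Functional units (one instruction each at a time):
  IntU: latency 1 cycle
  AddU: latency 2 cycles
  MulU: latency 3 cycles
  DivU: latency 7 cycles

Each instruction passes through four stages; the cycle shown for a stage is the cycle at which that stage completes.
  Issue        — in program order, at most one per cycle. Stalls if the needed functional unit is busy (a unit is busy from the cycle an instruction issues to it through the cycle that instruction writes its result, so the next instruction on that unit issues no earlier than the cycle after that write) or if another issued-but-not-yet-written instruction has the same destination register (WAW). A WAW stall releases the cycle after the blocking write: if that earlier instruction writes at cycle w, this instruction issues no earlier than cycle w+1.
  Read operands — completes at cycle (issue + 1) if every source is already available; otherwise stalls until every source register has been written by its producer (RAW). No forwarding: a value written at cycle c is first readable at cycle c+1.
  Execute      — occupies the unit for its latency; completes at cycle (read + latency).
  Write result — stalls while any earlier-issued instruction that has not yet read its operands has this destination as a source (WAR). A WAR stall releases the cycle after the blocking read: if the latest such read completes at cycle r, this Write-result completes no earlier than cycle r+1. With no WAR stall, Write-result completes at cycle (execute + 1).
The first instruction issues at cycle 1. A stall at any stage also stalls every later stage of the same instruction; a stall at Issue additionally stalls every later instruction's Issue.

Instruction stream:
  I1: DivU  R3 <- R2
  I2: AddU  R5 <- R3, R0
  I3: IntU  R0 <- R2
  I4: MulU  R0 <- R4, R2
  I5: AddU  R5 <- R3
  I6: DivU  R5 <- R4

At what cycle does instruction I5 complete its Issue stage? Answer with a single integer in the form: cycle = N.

t=1  I1 dispatched to DivU
t=2  I1 operands ready, I2 dispatched to AddU
t=3  I3 dispatched to IntU
t=4  I3 operands ready
t=5  I3 complete
t=9  I1 complete
t=10  R3←I1
t=11  I2 operands ready
t=12  R0←I3
t=13  I2 complete, I4 dispatched to MulU
t=14  R5←I2, I4 operands ready
t=15  I5 dispatched to AddU
t=16  I5 operands ready
t=17  I4 complete
t=18  R0←I4, I5 complete
t=19  R5←I5
t=20  I6 dispatched to DivU
t=21  I6 operands ready
t=28  I6 complete
t=29  R5←I6

cycle = 15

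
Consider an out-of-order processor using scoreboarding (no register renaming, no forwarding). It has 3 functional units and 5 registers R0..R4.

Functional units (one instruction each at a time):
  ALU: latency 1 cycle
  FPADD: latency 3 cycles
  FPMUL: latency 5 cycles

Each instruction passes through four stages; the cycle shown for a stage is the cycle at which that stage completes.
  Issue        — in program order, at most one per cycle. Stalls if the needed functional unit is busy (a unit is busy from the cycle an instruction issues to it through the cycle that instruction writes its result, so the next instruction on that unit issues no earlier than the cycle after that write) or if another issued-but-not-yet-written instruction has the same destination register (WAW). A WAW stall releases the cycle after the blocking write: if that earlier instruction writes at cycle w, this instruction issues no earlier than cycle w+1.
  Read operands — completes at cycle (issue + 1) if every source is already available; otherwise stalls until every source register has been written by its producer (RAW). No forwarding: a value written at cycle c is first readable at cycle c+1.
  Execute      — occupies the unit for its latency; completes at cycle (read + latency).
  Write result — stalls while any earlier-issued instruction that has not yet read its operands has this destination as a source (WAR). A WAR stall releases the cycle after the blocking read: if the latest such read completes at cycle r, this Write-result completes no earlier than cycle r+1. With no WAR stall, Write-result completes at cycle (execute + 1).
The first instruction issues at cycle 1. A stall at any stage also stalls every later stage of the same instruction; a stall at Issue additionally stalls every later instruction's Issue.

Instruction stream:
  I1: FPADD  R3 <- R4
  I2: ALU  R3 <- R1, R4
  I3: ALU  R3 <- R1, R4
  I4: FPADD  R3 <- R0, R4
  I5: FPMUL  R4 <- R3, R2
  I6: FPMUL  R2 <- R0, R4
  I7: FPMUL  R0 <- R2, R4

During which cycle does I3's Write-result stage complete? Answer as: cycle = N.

t=1  I1 dispatched to FPADD
t=2  I1 operands ready
t=5  I1 complete
t=6  R3←I1
t=7  I2 dispatched to ALU
t=8  I2 operands ready
t=9  I2 complete
t=10  R3←I2
t=11  I3 dispatched to ALU
t=12  I3 operands ready
t=13  I3 complete
t=14  R3←I3
t=15  I4 dispatched to FPADD
t=16  I4 operands ready | I5 dispatched to FPMUL
t=19  I4 complete
t=20  R3←I4
t=21  I5 operands ready
t=26  I5 complete
t=27  R4←I5
t=28  I6 dispatched to FPMUL
t=29  I6 operands ready
t=34  I6 complete
t=35  R2←I6
t=36  I7 dispatched to FPMUL
t=37  I7 operands ready
t=42  I7 complete
t=43  R0←I7

cycle = 14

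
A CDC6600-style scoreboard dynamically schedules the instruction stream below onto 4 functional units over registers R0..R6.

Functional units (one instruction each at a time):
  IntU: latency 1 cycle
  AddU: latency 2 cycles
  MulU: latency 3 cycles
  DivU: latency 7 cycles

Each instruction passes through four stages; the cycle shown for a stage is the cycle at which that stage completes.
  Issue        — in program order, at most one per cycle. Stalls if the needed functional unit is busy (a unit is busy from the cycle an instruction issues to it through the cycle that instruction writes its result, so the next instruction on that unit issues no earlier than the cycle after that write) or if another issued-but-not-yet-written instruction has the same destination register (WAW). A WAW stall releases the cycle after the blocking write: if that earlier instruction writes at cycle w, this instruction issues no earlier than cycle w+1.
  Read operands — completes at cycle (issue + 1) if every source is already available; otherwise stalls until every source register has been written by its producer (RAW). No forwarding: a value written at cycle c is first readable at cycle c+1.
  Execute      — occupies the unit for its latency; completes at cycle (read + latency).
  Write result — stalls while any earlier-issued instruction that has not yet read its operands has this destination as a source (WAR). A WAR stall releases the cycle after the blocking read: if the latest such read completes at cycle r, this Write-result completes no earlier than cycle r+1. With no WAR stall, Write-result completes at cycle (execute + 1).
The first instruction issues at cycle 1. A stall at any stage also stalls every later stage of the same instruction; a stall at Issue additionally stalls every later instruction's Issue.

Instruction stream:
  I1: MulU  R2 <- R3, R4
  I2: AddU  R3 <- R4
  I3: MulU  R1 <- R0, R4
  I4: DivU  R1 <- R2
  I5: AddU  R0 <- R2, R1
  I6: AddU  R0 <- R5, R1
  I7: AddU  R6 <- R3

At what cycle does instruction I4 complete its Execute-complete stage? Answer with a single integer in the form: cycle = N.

[1] I1 issues→MulU
[2] I1 reads | I2 issues→AddU
[3] I2 reads
[5] I1 exec-done | I2 exec-done
[6] I1 writes R2 | I2 writes R3
[7] I3 issues→MulU
[8] I3 reads
[11] I3 exec-done
[12] I3 writes R1
[13] I4 issues→DivU
[14] I4 reads | I5 issues→AddU
[21] I4 exec-done
[22] I4 writes R1
[23] I5 reads
[25] I5 exec-done
[26] I5 writes R0
[27] I6 issues→AddU
[28] I6 reads
[30] I6 exec-done
[31] I6 writes R0
[32] I7 issues→AddU
[33] I7 reads
[35] I7 exec-done
[36] I7 writes R6

cycle = 21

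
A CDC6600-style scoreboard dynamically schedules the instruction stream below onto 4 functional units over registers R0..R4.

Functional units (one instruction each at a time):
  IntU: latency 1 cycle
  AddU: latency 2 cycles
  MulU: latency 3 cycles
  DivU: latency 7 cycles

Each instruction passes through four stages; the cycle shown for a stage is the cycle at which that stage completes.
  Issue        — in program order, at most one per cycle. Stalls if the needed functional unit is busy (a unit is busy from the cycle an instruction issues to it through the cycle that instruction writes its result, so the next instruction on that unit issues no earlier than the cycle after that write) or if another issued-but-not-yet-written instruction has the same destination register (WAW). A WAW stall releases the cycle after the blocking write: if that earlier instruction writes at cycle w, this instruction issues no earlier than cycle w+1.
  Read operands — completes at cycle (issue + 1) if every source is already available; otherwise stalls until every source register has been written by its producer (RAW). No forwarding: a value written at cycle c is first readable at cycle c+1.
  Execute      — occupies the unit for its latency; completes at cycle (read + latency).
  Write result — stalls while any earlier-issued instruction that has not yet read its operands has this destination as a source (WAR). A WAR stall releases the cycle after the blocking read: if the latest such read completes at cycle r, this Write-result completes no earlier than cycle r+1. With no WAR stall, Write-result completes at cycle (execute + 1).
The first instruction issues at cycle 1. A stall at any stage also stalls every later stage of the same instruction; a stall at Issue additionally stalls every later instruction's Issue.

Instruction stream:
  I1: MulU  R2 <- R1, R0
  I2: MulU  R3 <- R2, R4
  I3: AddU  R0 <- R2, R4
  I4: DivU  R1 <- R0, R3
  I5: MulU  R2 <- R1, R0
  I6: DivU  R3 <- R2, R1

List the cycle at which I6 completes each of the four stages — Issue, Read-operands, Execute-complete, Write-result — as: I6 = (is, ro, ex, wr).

  I1 | 1 | 2 | 5 | 6
  I2 | 7 | 8 | 11 | 12   struct: MulU busy until I1 writes@6
  I3 | 8 | 9 | 11 | 12
  I4 | 9 | 13 | 20 | 21   RAW R0: wait I3 write@12 · RAW R3: wait I2 write@12
  I5 | 13 | 22 | 25 | 26   struct: MulU busy until I2 writes@12 · RAW R1: wait I4 write@21
  I6 | 22 | 27 | 34 | 35   struct: DivU busy until I4 writes@21 · RAW R2: wait I5 write@26

I6 = (22, 27, 34, 35)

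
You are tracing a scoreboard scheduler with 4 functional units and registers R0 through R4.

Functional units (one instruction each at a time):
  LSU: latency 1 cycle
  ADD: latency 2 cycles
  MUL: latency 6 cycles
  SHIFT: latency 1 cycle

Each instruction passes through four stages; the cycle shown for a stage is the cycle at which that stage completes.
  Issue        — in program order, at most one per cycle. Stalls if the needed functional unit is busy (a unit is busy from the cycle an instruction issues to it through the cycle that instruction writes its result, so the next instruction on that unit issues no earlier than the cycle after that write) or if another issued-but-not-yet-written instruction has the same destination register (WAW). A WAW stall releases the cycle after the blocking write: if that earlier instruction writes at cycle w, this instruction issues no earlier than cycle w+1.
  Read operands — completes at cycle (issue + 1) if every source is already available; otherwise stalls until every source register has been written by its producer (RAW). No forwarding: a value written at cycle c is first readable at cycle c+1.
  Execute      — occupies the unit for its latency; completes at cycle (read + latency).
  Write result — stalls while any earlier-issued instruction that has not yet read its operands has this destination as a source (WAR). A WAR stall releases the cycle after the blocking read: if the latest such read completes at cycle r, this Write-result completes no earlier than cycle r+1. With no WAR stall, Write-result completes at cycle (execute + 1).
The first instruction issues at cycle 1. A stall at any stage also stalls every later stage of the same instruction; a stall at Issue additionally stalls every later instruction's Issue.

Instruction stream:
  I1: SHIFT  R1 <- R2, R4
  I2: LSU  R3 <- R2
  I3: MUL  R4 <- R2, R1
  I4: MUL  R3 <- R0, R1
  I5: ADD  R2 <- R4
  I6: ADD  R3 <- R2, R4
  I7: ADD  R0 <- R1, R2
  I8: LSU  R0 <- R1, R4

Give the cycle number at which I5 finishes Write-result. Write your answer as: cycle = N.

cycle = 18

I1  is:1  ro:2  ex:3  wr:4
I2  is:2  ro:3  ex:4  wr:5
I3  is:3  ro:5  ex:11  wr:12  — RAW R1: wait I1 write@4
I4  is:13  ro:14  ex:20  wr:21  — struct: MUL busy until I3 writes@12
I5  is:14  ro:15  ex:17  wr:18
I6  is:22  ro:23  ex:25  wr:26  — WAW R3: wait I4 write@21
I7  is:27  ro:28  ex:30  wr:31  — struct: ADD busy until I6 writes@26
I8  is:32  ro:33  ex:34  wr:35  — WAW R0: wait I7 write@31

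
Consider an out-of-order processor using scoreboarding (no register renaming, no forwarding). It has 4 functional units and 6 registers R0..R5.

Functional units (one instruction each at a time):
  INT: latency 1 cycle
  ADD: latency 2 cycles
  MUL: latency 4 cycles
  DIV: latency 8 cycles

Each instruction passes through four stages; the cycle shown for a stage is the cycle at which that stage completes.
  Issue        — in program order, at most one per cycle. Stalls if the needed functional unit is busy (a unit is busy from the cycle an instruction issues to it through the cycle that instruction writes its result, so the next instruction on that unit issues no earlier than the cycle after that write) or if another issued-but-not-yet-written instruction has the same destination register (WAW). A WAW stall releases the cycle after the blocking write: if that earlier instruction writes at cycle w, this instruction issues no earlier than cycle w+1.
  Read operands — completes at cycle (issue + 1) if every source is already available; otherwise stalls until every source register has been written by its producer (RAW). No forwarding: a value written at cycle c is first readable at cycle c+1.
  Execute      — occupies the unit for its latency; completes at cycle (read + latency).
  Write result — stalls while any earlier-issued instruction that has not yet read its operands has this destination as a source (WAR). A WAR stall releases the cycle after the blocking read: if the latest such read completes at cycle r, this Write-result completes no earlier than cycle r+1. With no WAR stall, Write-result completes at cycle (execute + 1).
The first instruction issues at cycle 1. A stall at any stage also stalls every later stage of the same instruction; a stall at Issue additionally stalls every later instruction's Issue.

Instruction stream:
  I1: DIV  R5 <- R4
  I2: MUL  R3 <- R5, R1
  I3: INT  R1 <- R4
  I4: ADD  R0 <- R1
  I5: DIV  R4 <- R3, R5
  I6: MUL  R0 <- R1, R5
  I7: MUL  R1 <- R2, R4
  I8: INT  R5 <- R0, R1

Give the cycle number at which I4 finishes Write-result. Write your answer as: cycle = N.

t=1  I1→DIV
t=2  I1 RO; I2→MUL
t=3  I3→INT
t=4  I3 RO; I4→ADD
t=5  I3 EX
t=10  I1 EX
t=11  I1 WR R5
t=12  I2 RO; I5→DIV
t=13  I3 WR R1
t=14  I4 RO
t=16  I2 EX; I4 EX
t=17  I2 WR R3; I4 WR R0
t=18  I5 RO; I6→MUL
t=19  I6 RO
t=23  I6 EX
t=24  I6 WR R0
t=25  I7→MUL
t=26  I5 EX; I8→INT
t=27  I5 WR R4
t=28  I7 RO
t=32  I7 EX
t=33  I7 WR R1
t=34  I8 RO
t=35  I8 EX
t=36  I8 WR R5

cycle = 17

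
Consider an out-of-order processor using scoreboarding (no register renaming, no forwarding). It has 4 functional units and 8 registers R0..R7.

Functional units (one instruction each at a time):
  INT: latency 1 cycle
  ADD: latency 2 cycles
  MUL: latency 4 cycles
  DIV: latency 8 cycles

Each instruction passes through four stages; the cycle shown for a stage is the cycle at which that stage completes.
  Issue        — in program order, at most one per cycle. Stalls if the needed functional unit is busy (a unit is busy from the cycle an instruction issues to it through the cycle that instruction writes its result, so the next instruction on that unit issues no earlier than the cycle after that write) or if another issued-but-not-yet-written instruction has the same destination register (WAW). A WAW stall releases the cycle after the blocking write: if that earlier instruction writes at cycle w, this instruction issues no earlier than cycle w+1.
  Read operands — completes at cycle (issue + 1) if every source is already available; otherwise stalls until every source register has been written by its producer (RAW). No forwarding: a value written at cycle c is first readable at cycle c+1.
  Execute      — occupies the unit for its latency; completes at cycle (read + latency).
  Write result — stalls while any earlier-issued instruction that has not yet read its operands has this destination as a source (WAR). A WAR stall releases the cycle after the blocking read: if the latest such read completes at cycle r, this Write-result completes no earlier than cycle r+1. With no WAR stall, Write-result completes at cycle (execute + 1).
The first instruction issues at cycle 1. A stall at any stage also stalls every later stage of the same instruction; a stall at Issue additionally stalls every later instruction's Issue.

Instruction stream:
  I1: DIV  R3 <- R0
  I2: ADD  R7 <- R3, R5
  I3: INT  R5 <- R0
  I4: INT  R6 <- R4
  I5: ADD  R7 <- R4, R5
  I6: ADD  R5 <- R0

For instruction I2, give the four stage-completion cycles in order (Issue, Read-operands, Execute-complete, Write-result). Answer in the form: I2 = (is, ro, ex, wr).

I2 = (2, 12, 14, 15)

t=1  I1→DIV
t=2  I1 RO · I2→ADD
t=3  I3→INT
t=4  I3 RO
t=5  I3 EX
t=10  I1 EX
t=11  I1 WR R3
t=12  I2 RO
t=13  I3 WR R5
t=14  I2 EX · I4→INT
t=15  I2 WR R7 · I4 RO
t=16  I4 EX · I5→ADD
t=17  I4 WR R6 · I5 RO
t=19  I5 EX
t=20  I5 WR R7
t=21  I6→ADD
t=22  I6 RO
t=24  I6 EX
t=25  I6 WR R5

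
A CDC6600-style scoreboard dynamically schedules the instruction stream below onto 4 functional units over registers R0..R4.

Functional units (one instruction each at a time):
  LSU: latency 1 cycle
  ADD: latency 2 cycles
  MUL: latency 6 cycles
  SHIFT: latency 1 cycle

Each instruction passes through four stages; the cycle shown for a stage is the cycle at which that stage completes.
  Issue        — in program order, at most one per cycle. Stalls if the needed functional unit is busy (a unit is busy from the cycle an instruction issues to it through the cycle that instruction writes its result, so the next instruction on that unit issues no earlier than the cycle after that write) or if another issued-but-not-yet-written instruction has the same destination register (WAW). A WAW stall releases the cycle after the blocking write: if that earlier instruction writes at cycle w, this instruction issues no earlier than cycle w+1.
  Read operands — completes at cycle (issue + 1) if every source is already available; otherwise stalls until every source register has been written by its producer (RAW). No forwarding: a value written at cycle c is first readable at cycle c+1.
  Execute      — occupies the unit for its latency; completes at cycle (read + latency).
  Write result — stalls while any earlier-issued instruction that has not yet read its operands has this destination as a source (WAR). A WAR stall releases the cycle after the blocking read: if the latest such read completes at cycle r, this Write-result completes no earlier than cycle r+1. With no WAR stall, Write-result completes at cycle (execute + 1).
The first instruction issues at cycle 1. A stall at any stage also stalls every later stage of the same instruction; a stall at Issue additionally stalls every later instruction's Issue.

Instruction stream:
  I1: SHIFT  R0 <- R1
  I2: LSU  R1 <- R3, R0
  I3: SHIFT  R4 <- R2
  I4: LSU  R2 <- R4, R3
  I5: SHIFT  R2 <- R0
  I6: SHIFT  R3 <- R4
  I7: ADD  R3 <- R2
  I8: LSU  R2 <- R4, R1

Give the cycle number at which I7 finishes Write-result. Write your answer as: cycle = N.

cycle = 24

1) issue 1, read 2, done 3, write 4
2) issue 2, read 5, done 6, write 7  <RAW R0: wait I1 write@4>
3) issue 5, read 6, done 7, write 8  <struct: SHIFT busy until I1 writes@4>
4) issue 8, read 9, done 10, write 11  <struct: LSU busy until I2 writes@7>
5) issue 12, read 13, done 14, write 15  <WAW R2: wait I4 write@11>
6) issue 16, read 17, done 18, write 19  <struct: SHIFT busy until I5 writes@15>
7) issue 20, read 21, done 23, write 24  <WAW R3: wait I6 write@19>
8) issue 21, read 22, done 23, write 24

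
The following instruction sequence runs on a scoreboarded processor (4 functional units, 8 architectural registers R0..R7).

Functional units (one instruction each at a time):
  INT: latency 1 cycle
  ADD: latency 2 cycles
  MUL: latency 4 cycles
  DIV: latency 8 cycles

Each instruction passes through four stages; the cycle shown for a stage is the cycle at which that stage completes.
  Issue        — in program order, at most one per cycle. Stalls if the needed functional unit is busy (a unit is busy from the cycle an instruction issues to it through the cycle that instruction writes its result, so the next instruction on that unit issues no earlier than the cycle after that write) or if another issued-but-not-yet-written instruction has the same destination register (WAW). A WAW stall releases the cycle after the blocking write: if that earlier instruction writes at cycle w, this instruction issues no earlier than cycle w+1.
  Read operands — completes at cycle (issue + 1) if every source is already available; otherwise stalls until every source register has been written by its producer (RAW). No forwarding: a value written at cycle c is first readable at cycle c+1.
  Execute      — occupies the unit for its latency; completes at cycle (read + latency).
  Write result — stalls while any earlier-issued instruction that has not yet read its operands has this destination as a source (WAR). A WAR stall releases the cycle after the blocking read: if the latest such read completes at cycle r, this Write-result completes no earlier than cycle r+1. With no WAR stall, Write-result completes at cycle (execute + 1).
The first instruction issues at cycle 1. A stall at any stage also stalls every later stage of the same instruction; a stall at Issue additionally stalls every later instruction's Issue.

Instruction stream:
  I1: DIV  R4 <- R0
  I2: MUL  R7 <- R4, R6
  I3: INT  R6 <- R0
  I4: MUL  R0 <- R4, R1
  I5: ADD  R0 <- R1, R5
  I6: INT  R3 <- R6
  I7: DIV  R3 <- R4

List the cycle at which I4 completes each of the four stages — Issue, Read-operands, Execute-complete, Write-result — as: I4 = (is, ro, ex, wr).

I4 = (18, 19, 23, 24)

[I1] 1/2/10/11
[I2] 2/12/16/17  (RAW R4: wait I1 write@11)
[I3] 3/4/5/13  (WAR R6: wait I2 read@12)
[I4] 18/19/23/24  (struct: MUL busy until I2 writes@17)
[I5] 25/26/28/29  (WAW R0: wait I4 write@24)
[I6] 26/27/28/29
[I7] 30/31/39/40  (WAW R3: wait I6 write@29)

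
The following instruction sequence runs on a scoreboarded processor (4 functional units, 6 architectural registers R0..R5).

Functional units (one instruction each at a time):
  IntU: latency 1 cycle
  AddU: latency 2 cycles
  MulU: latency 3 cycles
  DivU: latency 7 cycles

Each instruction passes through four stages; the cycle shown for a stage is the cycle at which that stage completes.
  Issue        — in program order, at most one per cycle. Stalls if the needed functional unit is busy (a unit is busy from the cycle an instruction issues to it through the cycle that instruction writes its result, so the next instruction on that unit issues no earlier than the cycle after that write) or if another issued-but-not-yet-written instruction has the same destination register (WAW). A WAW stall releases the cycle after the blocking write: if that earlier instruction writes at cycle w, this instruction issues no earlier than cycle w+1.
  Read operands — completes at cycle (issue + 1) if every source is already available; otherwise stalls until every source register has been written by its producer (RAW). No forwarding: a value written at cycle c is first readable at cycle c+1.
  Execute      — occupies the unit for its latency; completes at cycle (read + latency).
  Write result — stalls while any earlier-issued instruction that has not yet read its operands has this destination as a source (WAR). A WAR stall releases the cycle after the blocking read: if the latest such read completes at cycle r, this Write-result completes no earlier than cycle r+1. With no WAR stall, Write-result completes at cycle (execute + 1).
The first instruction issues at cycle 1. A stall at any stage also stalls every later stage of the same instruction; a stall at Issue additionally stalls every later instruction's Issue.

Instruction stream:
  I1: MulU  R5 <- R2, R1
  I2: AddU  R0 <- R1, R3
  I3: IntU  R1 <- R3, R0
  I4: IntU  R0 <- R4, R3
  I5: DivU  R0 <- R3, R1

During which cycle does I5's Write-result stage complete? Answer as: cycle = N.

I1 -> (1, 2, 5, 6)
I2 -> (2, 3, 5, 6)
I3 -> (3, 7, 8, 9)  // RAW R0: wait I2 write@6
I4 -> (10, 11, 12, 13)  // struct: IntU busy until I3 writes@9
I5 -> (14, 15, 22, 23)  // WAW R0: wait I4 write@13

cycle = 23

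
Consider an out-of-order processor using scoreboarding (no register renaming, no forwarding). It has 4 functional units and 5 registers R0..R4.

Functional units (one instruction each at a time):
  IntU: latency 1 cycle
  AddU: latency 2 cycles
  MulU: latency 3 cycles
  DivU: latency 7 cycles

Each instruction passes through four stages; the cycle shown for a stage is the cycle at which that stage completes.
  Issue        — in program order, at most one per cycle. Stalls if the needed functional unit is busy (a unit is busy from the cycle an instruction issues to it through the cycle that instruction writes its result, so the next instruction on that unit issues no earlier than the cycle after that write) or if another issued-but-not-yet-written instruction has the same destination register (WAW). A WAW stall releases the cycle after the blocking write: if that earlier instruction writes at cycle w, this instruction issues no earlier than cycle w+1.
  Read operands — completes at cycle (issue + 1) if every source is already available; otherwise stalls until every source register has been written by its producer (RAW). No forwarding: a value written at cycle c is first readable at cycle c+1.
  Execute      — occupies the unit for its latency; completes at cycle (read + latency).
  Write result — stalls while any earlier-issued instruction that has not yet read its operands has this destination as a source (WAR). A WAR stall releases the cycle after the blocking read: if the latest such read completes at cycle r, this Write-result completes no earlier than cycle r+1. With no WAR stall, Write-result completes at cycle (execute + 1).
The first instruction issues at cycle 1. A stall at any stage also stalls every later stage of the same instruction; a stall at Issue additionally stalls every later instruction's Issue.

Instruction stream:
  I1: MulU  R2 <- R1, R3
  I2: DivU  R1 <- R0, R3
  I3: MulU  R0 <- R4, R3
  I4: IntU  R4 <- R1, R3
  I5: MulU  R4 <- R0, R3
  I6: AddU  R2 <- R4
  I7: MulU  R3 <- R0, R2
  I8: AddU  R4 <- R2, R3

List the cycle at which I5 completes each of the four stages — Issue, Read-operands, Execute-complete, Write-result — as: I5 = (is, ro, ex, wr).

I5 = (15, 16, 19, 20)

c1: I1→MulU
c2: I1 RO, I2→DivU
c3: I2 RO
c5: I1 EX
c6: I1 WR R2
c7: I3→MulU
c8: I3 RO, I4→IntU
c10: I2 EX
c11: I2 WR R1, I3 EX
c12: I3 WR R0, I4 RO
c13: I4 EX
c14: I4 WR R4
c15: I5→MulU
c16: I5 RO, I6→AddU
c19: I5 EX
c20: I5 WR R4
c21: I6 RO, I7→MulU
c23: I6 EX
c24: I6 WR R2
c25: I7 RO, I8→AddU
c28: I7 EX
c29: I7 WR R3
c30: I8 RO
c32: I8 EX
c33: I8 WR R4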